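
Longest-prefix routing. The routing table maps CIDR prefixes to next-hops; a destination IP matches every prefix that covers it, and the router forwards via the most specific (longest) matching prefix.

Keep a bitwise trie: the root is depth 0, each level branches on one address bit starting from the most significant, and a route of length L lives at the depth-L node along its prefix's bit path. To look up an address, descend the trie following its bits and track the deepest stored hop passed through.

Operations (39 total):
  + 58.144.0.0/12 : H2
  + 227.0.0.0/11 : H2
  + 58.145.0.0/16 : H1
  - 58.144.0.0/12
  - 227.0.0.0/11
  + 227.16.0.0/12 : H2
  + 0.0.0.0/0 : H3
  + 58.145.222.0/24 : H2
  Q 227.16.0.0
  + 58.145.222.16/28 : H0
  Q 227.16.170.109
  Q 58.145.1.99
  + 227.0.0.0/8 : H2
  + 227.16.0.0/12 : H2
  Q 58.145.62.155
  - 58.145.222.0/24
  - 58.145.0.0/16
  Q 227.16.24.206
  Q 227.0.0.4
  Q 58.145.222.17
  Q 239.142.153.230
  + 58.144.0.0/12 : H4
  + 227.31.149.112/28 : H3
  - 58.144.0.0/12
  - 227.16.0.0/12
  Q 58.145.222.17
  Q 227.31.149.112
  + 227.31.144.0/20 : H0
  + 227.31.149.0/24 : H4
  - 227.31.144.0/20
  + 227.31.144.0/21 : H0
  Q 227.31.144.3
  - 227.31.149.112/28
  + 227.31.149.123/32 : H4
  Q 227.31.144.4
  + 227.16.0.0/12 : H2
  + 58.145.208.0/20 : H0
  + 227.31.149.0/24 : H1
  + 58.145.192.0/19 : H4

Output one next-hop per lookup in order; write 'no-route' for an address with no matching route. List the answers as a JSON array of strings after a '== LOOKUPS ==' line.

Process each operation:
  + 58.144.0.0/12 (H2) depth=12
  + 227.0.0.0/11 (H2) depth=11
  + 58.145.0.0/16 (H1) depth=16
  - 58.144.0.0/12 clear@12
  - 227.0.0.0/11 clear@11
  + 227.16.0.0/12 (H2) depth=12
  + 0.0.0.0/0 (H3) depth=0
  + 58.145.222.0/24 (H2) depth=24
  lookup 227.16.0.0: bits 111000110001 walk d0:H3→d1:-→d2:-→d3:-→d4:-→d5:-→d6:-→d7:-→d8:-→d9:-→d10:-→d11:-→d12:H2 -> H2
  + 58.145.222.16/28 (H0) depth=28
  lookup 227.16.170.109: bits 111000110001 walk d0:H3→d1:-→d2:-→d3:-→d4:-→d5:-→d6:-→d7:-→d8:-→d9:-→d10:-→d11:-→d12:H2 -> H2
  lookup 58.145.1.99: bits 0011101010010001 walk d0:H3→d1:-→d2:-→d3:-→d4:-→d5:-→d6:-→d7:-→d8:-→d9:-→d10:-→d11:-→d12:-→d13:-→d14:-→d15:-→d16:H1 -> H1
  + 227.0.0.0/8 (H2) depth=8
  + 227.16.0.0/12 (H2) depth=12
  lookup 58.145.62.155: bits 0011101010010001 walk d0:H3→d1:-→d2:-→d3:-→d4:-→d5:-→d6:-→d7:-→d8:-→d9:-→d10:-→d11:-→d12:-→d13:-→d14:-→d15:-→d16:H1 -> H1
  - 58.145.222.0/24 clear@24
  - 58.145.0.0/16 clear@16
  lookup 227.16.24.206: bits 111000110001 walk d0:H3→d1:-→d2:-→d3:-→d4:-→d5:-→d6:-→d7:-→d8:H2→d9:-→d10:-→d11:-→d12:H2 -> H2
  lookup 227.0.0.4: bits 11100011000 walk d0:H3→d1:-→d2:-→d3:-→d4:-→d5:-→d6:-→d7:-→d8:H2→d9:-→d10:-→d11:- -> H2
  lookup 58.145.222.17: bits 0011101010010001110111100001 walk d0:H3→d1:-→d2:-→d3:-→d4:-→d5:-→d6:-→d7:-→d8:-→d9:-→d10:-→d11:-→d12:-→d13:-→d14:-→d15:-→d16:-→d17:-→d18:-→d19:-→d20:-→d21:-→d22:-→d23:-→d24:-→d25:-→d26:-→d27:-→d28:H0 -> H0
  lookup 239.142.153.230: bits 1110 walk d0:H3→d1:-→d2:-→d3:-→d4:- -> H3
  + 58.144.0.0/12 (H4) depth=12
  + 227.31.149.112/28 (H3) depth=28
  - 58.144.0.0/12 clear@12
  - 227.16.0.0/12 clear@12
  lookup 58.145.222.17: bits 0011101010010001110111100001 walk d0:H3→d1:-→d2:-→d3:-→d4:-→d5:-→d6:-→d7:-→d8:-→d9:-→d10:-→d11:-→d12:-→d13:-→d14:-→d15:-→d16:-→d17:-→d18:-→d19:-→d20:-→d21:-→d22:-→d23:-→d24:-→d25:-→d26:-→d27:-→d28:H0 -> H0
  lookup 227.31.149.112: bits 1110001100011111100101010111 walk d0:H3→d1:-→d2:-→d3:-→d4:-→d5:-→d6:-→d7:-→d8:H2→d9:-→d10:-→d11:-→d12:-→d13:-→d14:-→d15:-→d16:-→d17:-→d18:-→d19:-→d20:-→d21:-→d22:-→d23:-→d24:-→d25:-→d26:-→d27:-→d28:H3 -> H3
  + 227.31.144.0/20 (H0) depth=20
  + 227.31.149.0/24 (H4) depth=24
  - 227.31.144.0/20 clear@20
  + 227.31.144.0/21 (H0) depth=21
  lookup 227.31.144.3: bits 111000110001111110010 walk d0:H3→d1:-→d2:-→d3:-→d4:-→d5:-→d6:-→d7:-→d8:H2→d9:-→d10:-→d11:-→d12:-→d13:-→d14:-→d15:-→d16:-→d17:-→d18:-→d19:-→d20:-→d21:H0 -> H0
  - 227.31.149.112/28 clear@28
  + 227.31.149.123/32 (H4) depth=32
  lookup 227.31.144.4: bits 111000110001111110010 walk d0:H3→d1:-→d2:-→d3:-→d4:-→d5:-→d6:-→d7:-→d8:H2→d9:-→d10:-→d11:-→d12:-→d13:-→d14:-→d15:-→d16:-→d17:-→d18:-→d19:-→d20:-→d21:H0 -> H0
  + 227.16.0.0/12 (H2) depth=12
  + 58.145.208.0/20 (H0) depth=20
  + 227.31.149.0/24 (H1) depth=24
  + 58.145.192.0/19 (H4) depth=19

== LOOKUPS ==
["H2","H2","H1","H1","H2","H2","H0","H3","H0","H3","H0","H0"]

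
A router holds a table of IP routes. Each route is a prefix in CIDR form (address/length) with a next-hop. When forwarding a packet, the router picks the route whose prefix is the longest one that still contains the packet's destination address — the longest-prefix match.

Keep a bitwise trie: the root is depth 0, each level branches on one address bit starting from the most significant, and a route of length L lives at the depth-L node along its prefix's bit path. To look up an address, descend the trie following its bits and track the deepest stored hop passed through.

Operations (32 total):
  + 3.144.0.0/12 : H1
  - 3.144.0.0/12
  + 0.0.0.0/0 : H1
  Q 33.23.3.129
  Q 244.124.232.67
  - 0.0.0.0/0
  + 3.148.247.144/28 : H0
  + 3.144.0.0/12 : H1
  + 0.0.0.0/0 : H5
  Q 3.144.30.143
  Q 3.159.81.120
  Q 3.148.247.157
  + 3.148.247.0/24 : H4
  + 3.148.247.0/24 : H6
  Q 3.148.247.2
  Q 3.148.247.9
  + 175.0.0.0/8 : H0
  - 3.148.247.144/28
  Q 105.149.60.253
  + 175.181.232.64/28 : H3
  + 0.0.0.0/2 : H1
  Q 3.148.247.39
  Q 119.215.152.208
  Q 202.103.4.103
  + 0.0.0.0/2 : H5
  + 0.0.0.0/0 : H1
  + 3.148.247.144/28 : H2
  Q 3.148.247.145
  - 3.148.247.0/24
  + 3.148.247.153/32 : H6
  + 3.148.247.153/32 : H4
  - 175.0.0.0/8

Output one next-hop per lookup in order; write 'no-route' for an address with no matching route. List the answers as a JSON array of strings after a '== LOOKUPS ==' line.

Trace:
  + 3.144.0.0/12 (H1) depth=12
  - 3.144.0.0/12 clear@12
  + 0.0.0.0/0 (H1) depth=0
  Q 33.23.3.129: descend 00 ; hops seen [H1] ; pick H1
  Q 244.124.232.67: descend ε ; hops seen [H1] ; pick H1
  - 0.0.0.0/0 clear@0
  + 3.148.247.144/28 (H0) depth=28
  + 3.144.0.0/12 (H1) depth=12
  + 0.0.0.0/0 (H5) depth=0
  Q 3.144.30.143: descend 0000001110010 ; hops seen [H5,H1] ; pick H1
  Q 3.159.81.120: descend 000000111001 ; hops seen [H5,H1] ; pick H1
  Q 3.148.247.157: descend 0000001110010100111101111001 ; hops seen [H5,H1,H0] ; pick H0
  + 3.148.247.0/24 (H4) depth=24
  + 3.148.247.0/24 (H6) depth=24
  Q 3.148.247.2: descend 000000111001010011110111 ; hops seen [H5,H1,H6] ; pick H6
  Q 3.148.247.9: descend 000000111001010011110111 ; hops seen [H5,H1,H6] ; pick H6
  + 175.0.0.0/8 (H0) depth=8
  - 3.148.247.144/28 clear@28
  Q 105.149.60.253: descend 0 ; hops seen [H5] ; pick H5
  + 175.181.232.64/28 (H3) depth=28
  + 0.0.0.0/2 (H1) depth=2
  Q 3.148.247.39: descend 000000111001010011110111 ; hops seen [H5,H1,H1,H6] ; pick H6
  Q 119.215.152.208: descend 0 ; hops seen [H5] ; pick H5
  Q 202.103.4.103: descend 1 ; hops seen [H5] ; pick H5
  + 0.0.0.0/2 (H5) depth=2
  + 0.0.0.0/0 (H1) depth=0
  + 3.148.247.144/28 (H2) depth=28
  Q 3.148.247.145: descend 0000001110010100111101111001 ; hops seen [H1,H5,H1,H6,H2] ; pick H2
  - 3.148.247.0/24 clear@24
  + 3.148.247.153/32 (H6) depth=32
  + 3.148.247.153/32 (H4) depth=32
  - 175.0.0.0/8 clear@8

== LOOKUPS ==
["H1","H1","H1","H1","H0","H6","H6","H5","H6","H5","H5","H2"]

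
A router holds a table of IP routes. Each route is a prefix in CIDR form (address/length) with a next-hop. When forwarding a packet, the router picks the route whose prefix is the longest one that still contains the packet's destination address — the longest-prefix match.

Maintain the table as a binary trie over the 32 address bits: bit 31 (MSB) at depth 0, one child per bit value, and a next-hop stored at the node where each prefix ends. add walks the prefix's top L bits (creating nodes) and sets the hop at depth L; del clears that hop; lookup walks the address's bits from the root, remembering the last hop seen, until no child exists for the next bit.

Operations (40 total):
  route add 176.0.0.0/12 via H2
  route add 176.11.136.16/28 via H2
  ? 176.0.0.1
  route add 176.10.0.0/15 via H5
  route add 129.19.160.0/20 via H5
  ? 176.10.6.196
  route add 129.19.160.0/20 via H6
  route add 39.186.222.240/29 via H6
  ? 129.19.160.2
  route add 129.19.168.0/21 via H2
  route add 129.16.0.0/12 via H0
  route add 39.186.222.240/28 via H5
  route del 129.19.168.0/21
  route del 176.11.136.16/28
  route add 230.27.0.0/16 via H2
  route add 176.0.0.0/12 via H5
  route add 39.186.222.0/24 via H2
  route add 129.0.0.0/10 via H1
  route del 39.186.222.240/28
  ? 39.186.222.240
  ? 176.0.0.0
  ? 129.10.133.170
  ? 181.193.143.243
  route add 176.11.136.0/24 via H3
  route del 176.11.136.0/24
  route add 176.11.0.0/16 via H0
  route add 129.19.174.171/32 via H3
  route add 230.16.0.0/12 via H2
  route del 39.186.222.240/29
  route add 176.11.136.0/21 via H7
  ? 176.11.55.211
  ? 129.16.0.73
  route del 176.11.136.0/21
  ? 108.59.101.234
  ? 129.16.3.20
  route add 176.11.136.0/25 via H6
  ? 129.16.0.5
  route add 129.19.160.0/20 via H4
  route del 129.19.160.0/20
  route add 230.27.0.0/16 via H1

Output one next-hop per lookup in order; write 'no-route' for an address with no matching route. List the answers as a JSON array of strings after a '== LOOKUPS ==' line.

Apply in order:
  add 176.0.0.0/12 -> H2 at depth 12
  add 176.11.136.16/28 -> H2 at depth 28
  ? 176.0.0.1  path d0:-→d1:-→d2:-→d3:-→d4:-→d5:-→d6:-→d7:-→d8:-→d9:-→d10:-→d11:-→d12:H2  best=H2
  add 176.10.0.0/15 -> H5 at depth 15
  add 129.19.160.0/20 -> H5 at depth 20
  ? 176.10.6.196  path d0:-→d1:-→d2:-→d3:-→d4:-→d5:-→d6:-→d7:-→d8:-→d9:-→d10:-→d11:-→d12:H2→d13:-→d14:-→d15:H5  best=H5
  add 129.19.160.0/20 -> H6 at depth 20
  add 39.186.222.240/29 -> H6 at depth 29
  ? 129.19.160.2  path d0:-→d1:-→d2:-→d3:-→d4:-→d5:-→d6:-→d7:-→d8:-→d9:-→d10:-→d11:-→d12:-→d13:-→d14:-→d15:-→d16:-→d17:-→d18:-→d19:-→d20:H6  best=H6
  add 129.19.168.0/21 -> H2 at depth 21
  add 129.16.0.0/12 -> H0 at depth 12
  add 39.186.222.240/28 -> H5 at depth 28
  del 129.19.168.0/21 (clear depth 21)
  del 176.11.136.16/28 (clear depth 28)
  add 230.27.0.0/16 -> H2 at depth 16
  add 176.0.0.0/12 -> H5 at depth 12
  add 39.186.222.0/24 -> H2 at depth 24
  add 129.0.0.0/10 -> H1 at depth 10
  del 39.186.222.240/28 (clear depth 28)
  ? 39.186.222.240  path d0:-→d1:-→d2:-→d3:-→d4:-→d5:-→d6:-→d7:-→d8:-→d9:-→d10:-→d11:-→d12:-→d13:-→d14:-→d15:-→d16:-→d17:-→d18:-→d19:-→d20:-→d21:-→d22:-→d23:-→d24:H2→d25:-→d26:-→d27:-→d28:-→d29:H6  best=H6
  ? 176.0.0.0  path d0:-→d1:-→d2:-→d3:-→d4:-→d5:-→d6:-→d7:-→d8:-→d9:-→d10:-→d11:-→d12:H5  best=H5
  ? 129.10.133.170  path d0:-→d1:-→d2:-→d3:-→d4:-→d5:-→d6:-→d7:-→d8:-→d9:-→d10:H1→d11:-  best=H1
  ? 181.193.143.243  path d0:-→d1:-→d2:-→d3:-→d4:-→d5:-  best=no-route
  add 176.11.136.0/24 -> H3 at depth 24
  del 176.11.136.0/24 (clear depth 24)
  add 176.11.0.0/16 -> H0 at depth 16
  add 129.19.174.171/32 -> H3 at depth 32
  add 230.16.0.0/12 -> H2 at depth 12
  del 39.186.222.240/29 (clear depth 29)
  add 176.11.136.0/21 -> H7 at depth 21
  ? 176.11.55.211  path d0:-→d1:-→d2:-→d3:-→d4:-→d5:-→d6:-→d7:-→d8:-→d9:-→d10:-→d11:-→d12:H5→d13:-→d14:-→d15:H5→d16:H0  best=H0
  ? 129.16.0.73  path d0:-→d1:-→d2:-→d3:-→d4:-→d5:-→d6:-→d7:-→d8:-→d9:-→d10:H1→d11:-→d12:H0→d13:-→d14:-  best=H0
  del 176.11.136.0/21 (clear depth 21)
  ? 108.59.101.234  path d0:-→d1:-  best=no-route
  ? 129.16.3.20  path d0:-→d1:-→d2:-→d3:-→d4:-→d5:-→d6:-→d7:-→d8:-→d9:-→d10:H1→d11:-→d12:H0→d13:-→d14:-  best=H0
  add 176.11.136.0/25 -> H6 at depth 25
  ? 129.16.0.5  path d0:-→d1:-→d2:-→d3:-→d4:-→d5:-→d6:-→d7:-→d8:-→d9:-→d10:H1→d11:-→d12:H0→d13:-→d14:-  best=H0
  add 129.19.160.0/20 -> H4 at depth 20
  del 129.19.160.0/20 (clear depth 20)
  add 230.27.0.0/16 -> H1 at depth 16

== LOOKUPS ==
["H2","H5","H6","H6","H5","H1","no-route","H0","H0","no-route","H0","H0"]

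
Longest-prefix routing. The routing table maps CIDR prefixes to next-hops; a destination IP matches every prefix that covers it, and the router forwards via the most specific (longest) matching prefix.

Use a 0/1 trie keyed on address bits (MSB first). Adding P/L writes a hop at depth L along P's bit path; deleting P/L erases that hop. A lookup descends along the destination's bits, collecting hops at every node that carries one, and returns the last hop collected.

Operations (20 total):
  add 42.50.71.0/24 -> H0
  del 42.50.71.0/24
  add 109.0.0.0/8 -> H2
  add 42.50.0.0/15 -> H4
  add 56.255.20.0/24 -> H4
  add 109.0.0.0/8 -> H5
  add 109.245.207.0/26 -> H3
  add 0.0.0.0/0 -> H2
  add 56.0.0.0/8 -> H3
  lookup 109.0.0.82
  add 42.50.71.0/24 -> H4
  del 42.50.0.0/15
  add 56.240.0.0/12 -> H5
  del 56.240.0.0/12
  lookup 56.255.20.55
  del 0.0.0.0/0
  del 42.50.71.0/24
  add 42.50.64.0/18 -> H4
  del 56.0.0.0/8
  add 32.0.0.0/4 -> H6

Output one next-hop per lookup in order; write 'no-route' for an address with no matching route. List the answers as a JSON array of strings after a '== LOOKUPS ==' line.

Process each operation:
  + 42.50.71.0/24 (H0) depth=24
  del 42.50.71.0/24 (clear depth 24)
  + 109.0.0.0/8 (H2) depth=8
  + 42.50.0.0/15 (H4) depth=15
  + 56.255.20.0/24 (H4) depth=24
  + 109.0.0.0/8 (H5) depth=8
  + 109.245.207.0/26 (H3) depth=26
  + 0.0.0.0/0 (H2) depth=0
  + 56.0.0.0/8 (H3) depth=8
  lookup 109.0.0.82: bits 01101101 walk d0:H2→d1:-→d2:-→d3:-→d4:-→d5:-→d6:-→d7:-→d8:H5 -> H5
  + 42.50.71.0/24 (H4) depth=24
  del 42.50.0.0/15 (clear depth 15)
  + 56.240.0.0/12 (H5) depth=12
  del 56.240.0.0/12 (clear depth 12)
  lookup 56.255.20.55: bits 001110001111111100010100 walk d0:H2→d1:-→d2:-→d3:-→d4:-→d5:-→d6:-→d7:-→d8:H3→d9:-→d10:-→d11:-→d12:-→d13:-→d14:-→d15:-→d16:-→d17:-→d18:-→d19:-→d20:-→d21:-→d22:-→d23:-→d24:H4 -> H4
  del 0.0.0.0/0 (clear depth 0)
  del 42.50.71.0/24 (clear depth 24)
  + 42.50.64.0/18 (H4) depth=18
  del 56.0.0.0/8 (clear depth 8)
  + 32.0.0.0/4 (H6) depth=4

== LOOKUPS ==
["H5","H4"]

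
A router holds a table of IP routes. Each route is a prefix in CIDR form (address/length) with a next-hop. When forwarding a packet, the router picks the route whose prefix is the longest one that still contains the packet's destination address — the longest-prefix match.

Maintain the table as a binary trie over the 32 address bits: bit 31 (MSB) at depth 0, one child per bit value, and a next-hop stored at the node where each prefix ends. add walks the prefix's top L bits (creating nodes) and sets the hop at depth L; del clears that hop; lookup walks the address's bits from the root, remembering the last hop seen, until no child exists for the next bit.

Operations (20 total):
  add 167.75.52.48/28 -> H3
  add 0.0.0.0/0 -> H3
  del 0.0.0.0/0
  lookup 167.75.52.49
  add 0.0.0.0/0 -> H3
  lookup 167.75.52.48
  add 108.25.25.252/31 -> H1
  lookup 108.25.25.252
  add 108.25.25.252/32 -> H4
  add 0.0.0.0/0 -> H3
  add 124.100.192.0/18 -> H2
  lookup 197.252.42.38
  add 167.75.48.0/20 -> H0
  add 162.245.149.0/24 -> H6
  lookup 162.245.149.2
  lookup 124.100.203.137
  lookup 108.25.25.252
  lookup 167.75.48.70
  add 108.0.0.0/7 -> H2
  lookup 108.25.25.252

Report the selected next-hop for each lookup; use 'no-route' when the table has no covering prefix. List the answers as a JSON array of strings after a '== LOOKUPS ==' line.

Trace:
  add 167.75.52.48/28 -> H3 at depth 28
  add 0.0.0.0/0 -> H3 at depth 0
  del 0.0.0.0/0 (clear depth 0)
  ? 167.75.52.49  path d0:-→d1:-→d2:-→d3:-→d4:-→d5:-→d6:-→d7:-→d8:-→d9:-→d10:-→d11:-→d12:-→d13:-→d14:-→d15:-→d16:-→d17:-→d18:-→d19:-→d20:-→d21:-→d22:-→d23:-→d24:-→d25:-→d26:-→d27:-→d28:H3  best=H3
  add 0.0.0.0/0 -> H3 at depth 0
  ? 167.75.52.48  path d0:H3→d1:-→d2:-→d3:-→d4:-→d5:-→d6:-→d7:-→d8:-→d9:-→d10:-→d11:-→d12:-→d13:-→d14:-→d15:-→d16:-→d17:-→d18:-→d19:-→d20:-→d21:-→d22:-→d23:-→d24:-→d25:-→d26:-→d27:-→d28:H3  best=H3
  add 108.25.25.252/31 -> H1 at depth 31
  ? 108.25.25.252  path d0:H3→d1:-→d2:-→d3:-→d4:-→d5:-→d6:-→d7:-→d8:-→d9:-→d10:-→d11:-→d12:-→d13:-→d14:-→d15:-→d16:-→d17:-→d18:-→d19:-→d20:-→d21:-→d22:-→d23:-→d24:-→d25:-→d26:-→d27:-→d28:-→d29:-→d30:-→d31:H1  best=H1
  add 108.25.25.252/32 -> H4 at depth 32
  add 0.0.0.0/0 -> H3 at depth 0
  add 124.100.192.0/18 -> H2 at depth 18
  ? 197.252.42.38  path d0:H3→d1:-  best=H3
  add 167.75.48.0/20 -> H0 at depth 20
  add 162.245.149.0/24 -> H6 at depth 24
  ? 162.245.149.2  path d0:H3→d1:-→d2:-→d3:-→d4:-→d5:-→d6:-→d7:-→d8:-→d9:-→d10:-→d11:-→d12:-→d13:-→d14:-→d15:-→d16:-→d17:-→d18:-→d19:-→d20:-→d21:-→d22:-→d23:-→d24:H6  best=H6
  ? 124.100.203.137  path d0:H3→d1:-→d2:-→d3:-→d4:-→d5:-→d6:-→d7:-→d8:-→d9:-→d10:-→d11:-→d12:-→d13:-→d14:-→d15:-→d16:-→d17:-→d18:H2  best=H2
  ? 108.25.25.252  path d0:H3→d1:-→d2:-→d3:-→d4:-→d5:-→d6:-→d7:-→d8:-→d9:-→d10:-→d11:-→d12:-→d13:-→d14:-→d15:-→d16:-→d17:-→d18:-→d19:-→d20:-→d21:-→d22:-→d23:-→d24:-→d25:-→d26:-→d27:-→d28:-→d29:-→d30:-→d31:H1→d32:H4  best=H4
  ? 167.75.48.70  path d0:H3→d1:-→d2:-→d3:-→d4:-→d5:-→d6:-→d7:-→d8:-→d9:-→d10:-→d11:-→d12:-→d13:-→d14:-→d15:-→d16:-→d17:-→d18:-→d19:-→d20:H0→d21:-  best=H0
  add 108.0.0.0/7 -> H2 at depth 7
  ? 108.25.25.252  path d0:H3→d1:-→d2:-→d3:-→d4:-→d5:-→d6:-→d7:H2→d8:-→d9:-→d10:-→d11:-→d12:-→d13:-→d14:-→d15:-→d16:-→d17:-→d18:-→d19:-→d20:-→d21:-→d22:-→d23:-→d24:-→d25:-→d26:-→d27:-→d28:-→d29:-→d30:-→d31:H1→d32:H4  best=H4

== LOOKUPS ==
["H3","H3","H1","H3","H6","H2","H4","H0","H4"]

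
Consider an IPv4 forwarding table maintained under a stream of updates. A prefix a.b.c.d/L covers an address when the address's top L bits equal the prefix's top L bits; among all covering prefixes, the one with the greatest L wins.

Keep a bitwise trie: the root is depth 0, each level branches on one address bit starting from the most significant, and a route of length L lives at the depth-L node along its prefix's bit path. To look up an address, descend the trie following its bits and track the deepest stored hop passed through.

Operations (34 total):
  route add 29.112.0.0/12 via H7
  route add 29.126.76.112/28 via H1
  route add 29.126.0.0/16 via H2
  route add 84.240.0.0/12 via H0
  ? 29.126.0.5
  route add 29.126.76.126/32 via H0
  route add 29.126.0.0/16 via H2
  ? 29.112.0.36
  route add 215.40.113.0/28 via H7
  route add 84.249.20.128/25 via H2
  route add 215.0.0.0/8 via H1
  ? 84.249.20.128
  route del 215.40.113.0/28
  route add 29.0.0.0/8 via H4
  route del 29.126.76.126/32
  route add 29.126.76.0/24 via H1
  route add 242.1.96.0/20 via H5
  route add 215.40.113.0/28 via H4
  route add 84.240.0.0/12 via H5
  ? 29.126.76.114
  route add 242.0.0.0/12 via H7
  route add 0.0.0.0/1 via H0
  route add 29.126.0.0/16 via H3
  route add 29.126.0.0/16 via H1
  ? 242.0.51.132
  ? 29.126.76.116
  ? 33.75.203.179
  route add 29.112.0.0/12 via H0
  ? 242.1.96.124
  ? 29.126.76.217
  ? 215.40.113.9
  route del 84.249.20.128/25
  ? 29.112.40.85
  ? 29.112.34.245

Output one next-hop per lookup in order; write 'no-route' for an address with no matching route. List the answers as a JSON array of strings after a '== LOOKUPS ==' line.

Trace:
  + 29.112.0.0/12 (H7) depth=12
  + 29.126.76.112/28 (H1) depth=28
  + 29.126.0.0/16 (H2) depth=16
  + 84.240.0.0/12 (H0) depth=12
  lookup 29.126.0.5: bits 00011101011111100 walk d0:-→d1:-→d2:-→d3:-→d4:-→d5:-→d6:-→d7:-→d8:-→d9:-→d10:-→d11:-→d12:H7→d13:-→d14:-→d15:-→d16:H2→d17:- -> H2
  + 29.126.76.126/32 (H0) depth=32
  + 29.126.0.0/16 (H2) depth=16
  lookup 29.112.0.36: bits 000111010111 walk d0:-→d1:-→d2:-→d3:-→d4:-→d5:-→d6:-→d7:-→d8:-→d9:-→d10:-→d11:-→d12:H7 -> H7
  + 215.40.113.0/28 (H7) depth=28
  + 84.249.20.128/25 (H2) depth=25
  + 215.0.0.0/8 (H1) depth=8
  lookup 84.249.20.128: bits 0101010011111001000101001 walk d0:-→d1:-→d2:-→d3:-→d4:-→d5:-→d6:-→d7:-→d8:-→d9:-→d10:-→d11:-→d12:H0→d13:-→d14:-→d15:-→d16:-→d17:-→d18:-→d19:-→d20:-→d21:-→d22:-→d23:-→d24:-→d25:H2 -> H2
  - 215.40.113.0/28 clear@28
  + 29.0.0.0/8 (H4) depth=8
  - 29.126.76.126/32 clear@32
  + 29.126.76.0/24 (H1) depth=24
  + 242.1.96.0/20 (H5) depth=20
  + 215.40.113.0/28 (H4) depth=28
  + 84.240.0.0/12 (H5) depth=12
  lookup 29.126.76.114: bits 0001110101111110010011000111 walk d0:-→d1:-→d2:-→d3:-→d4:-→d5:-→d6:-→d7:-→d8:H4→d9:-→d10:-→d11:-→d12:H7→d13:-→d14:-→d15:-→d16:H2→d17:-→d18:-→d19:-→d20:-→d21:-→d22:-→d23:-→d24:H1→d25:-→d26:-→d27:-→d28:H1 -> H1
  + 242.0.0.0/12 (H7) depth=12
  + 0.0.0.0/1 (H0) depth=1
  + 29.126.0.0/16 (H3) depth=16
  + 29.126.0.0/16 (H1) depth=16
  lookup 242.0.51.132: bits 111100100000000 walk d0:-→d1:-→d2:-→d3:-→d4:-→d5:-→d6:-→d7:-→d8:-→d9:-→d10:-→d11:-→d12:H7→d13:-→d14:-→d15:- -> H7
  lookup 29.126.76.116: bits 0001110101111110010011000111 walk d0:-→d1:H0→d2:-→d3:-→d4:-→d5:-→d6:-→d7:-→d8:H4→d9:-→d10:-→d11:-→d12:H7→d13:-→d14:-→d15:-→d16:H1→d17:-→d18:-→d19:-→d20:-→d21:-→d22:-→d23:-→d24:H1→d25:-→d26:-→d27:-→d28:H1 -> H1
  lookup 33.75.203.179: bits 00 walk d0:-→d1:H0→d2:- -> H0
  + 29.112.0.0/12 (H0) depth=12
  lookup 242.1.96.124: bits 11110010000000010110 walk d0:-→d1:-→d2:-→d3:-→d4:-→d5:-→d6:-→d7:-→d8:-→d9:-→d10:-→d11:-→d12:H7→d13:-→d14:-→d15:-→d16:-→d17:-→d18:-→d19:-→d20:H5 -> H5
  lookup 29.126.76.217: bits 000111010111111001001100 walk d0:-→d1:H0→d2:-→d3:-→d4:-→d5:-→d6:-→d7:-→d8:H4→d9:-→d10:-→d11:-→d12:H0→d13:-→d14:-→d15:-→d16:H1→d17:-→d18:-→d19:-→d20:-→d21:-→d22:-→d23:-→d24:H1 -> H1
  lookup 215.40.113.9: bits 1101011100101000011100010000 walk d0:-→d1:-→d2:-→d3:-→d4:-→d5:-→d6:-→d7:-→d8:H1→d9:-→d10:-→d11:-→d12:-→d13:-→d14:-→d15:-→d16:-→d17:-→d18:-→d19:-→d20:-→d21:-→d22:-→d23:-→d24:-→d25:-→d26:-→d27:-→d28:H4 -> H4
  - 84.249.20.128/25 clear@25
  lookup 29.112.40.85: bits 000111010111 walk d0:-→d1:H0→d2:-→d3:-→d4:-→d5:-→d6:-→d7:-→d8:H4→d9:-→d10:-→d11:-→d12:H0 -> H0
  lookup 29.112.34.245: bits 000111010111 walk d0:-→d1:H0→d2:-→d3:-→d4:-→d5:-→d6:-→d7:-→d8:H4→d9:-→d10:-→d11:-→d12:H0 -> H0

== LOOKUPS ==
["H2","H7","H2","H1","H7","H1","H0","H5","H1","H4","H0","H0"]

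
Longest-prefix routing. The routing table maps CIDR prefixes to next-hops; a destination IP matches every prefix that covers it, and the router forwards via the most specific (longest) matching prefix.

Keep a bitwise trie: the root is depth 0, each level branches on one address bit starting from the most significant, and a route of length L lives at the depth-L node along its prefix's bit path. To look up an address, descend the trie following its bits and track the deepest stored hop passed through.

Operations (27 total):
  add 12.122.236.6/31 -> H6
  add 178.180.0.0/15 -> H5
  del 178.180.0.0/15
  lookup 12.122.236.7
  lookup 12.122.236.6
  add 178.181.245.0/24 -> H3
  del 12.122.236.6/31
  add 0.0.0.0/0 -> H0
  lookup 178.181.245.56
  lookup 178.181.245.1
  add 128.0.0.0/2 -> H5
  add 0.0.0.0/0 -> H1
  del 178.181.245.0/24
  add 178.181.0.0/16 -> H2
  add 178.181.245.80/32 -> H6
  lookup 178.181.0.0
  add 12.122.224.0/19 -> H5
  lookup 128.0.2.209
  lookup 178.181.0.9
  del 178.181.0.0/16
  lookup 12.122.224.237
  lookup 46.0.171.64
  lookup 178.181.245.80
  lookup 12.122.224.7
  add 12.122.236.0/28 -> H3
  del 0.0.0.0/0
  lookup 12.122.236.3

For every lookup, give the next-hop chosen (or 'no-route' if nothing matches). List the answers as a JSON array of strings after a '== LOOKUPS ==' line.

Process each operation:
  + 12.122.236.6/31 (H6) depth=31
  + 178.180.0.0/15 (H5) depth=15
  del 178.180.0.0/15 (clear depth 15)
  Q 12.122.236.7: descend 0000110001111010111011000000011 ; hops seen [H6] ; pick H6
  Q 12.122.236.6: descend 0000110001111010111011000000011 ; hops seen [H6] ; pick H6
  + 178.181.245.0/24 (H3) depth=24
  del 12.122.236.6/31 (clear depth 31)
  + 0.0.0.0/0 (H0) depth=0
  Q 178.181.245.56: descend 101100101011010111110101 ; hops seen [H0,H3] ; pick H3
  Q 178.181.245.1: descend 101100101011010111110101 ; hops seen [H0,H3] ; pick H3
  + 128.0.0.0/2 (H5) depth=2
  + 0.0.0.0/0 (H1) depth=0
  del 178.181.245.0/24 (clear depth 24)
  + 178.181.0.0/16 (H2) depth=16
  + 178.181.245.80/32 (H6) depth=32
  Q 178.181.0.0: descend 1011001010110101 ; hops seen [H1,H5,H2] ; pick H2
  + 12.122.224.0/19 (H5) depth=19
  Q 128.0.2.209: descend 10 ; hops seen [H1,H5] ; pick H5
  Q 178.181.0.9: descend 1011001010110101 ; hops seen [H1,H5,H2] ; pick H2
  del 178.181.0.0/16 (clear depth 16)
  Q 12.122.224.237: descend 00001100011110101110 ; hops seen [H1,H5] ; pick H5
  Q 46.0.171.64: descend 00 ; hops seen [H1] ; pick H1
  Q 178.181.245.80: descend 10110010101101011111010101010000 ; hops seen [H1,H5,H6] ; pick H6
  Q 12.122.224.7: descend 00001100011110101110 ; hops seen [H1,H5] ; pick H5
  + 12.122.236.0/28 (H3) depth=28
  del 0.0.0.0/0 (clear depth 0)
  Q 12.122.236.3: descend 00001100011110101110110000000 ; hops seen [H5,H3] ; pick H3

== LOOKUPS ==
["H6","H6","H3","H3","H2","H5","H2","H5","H1","H6","H5","H3"]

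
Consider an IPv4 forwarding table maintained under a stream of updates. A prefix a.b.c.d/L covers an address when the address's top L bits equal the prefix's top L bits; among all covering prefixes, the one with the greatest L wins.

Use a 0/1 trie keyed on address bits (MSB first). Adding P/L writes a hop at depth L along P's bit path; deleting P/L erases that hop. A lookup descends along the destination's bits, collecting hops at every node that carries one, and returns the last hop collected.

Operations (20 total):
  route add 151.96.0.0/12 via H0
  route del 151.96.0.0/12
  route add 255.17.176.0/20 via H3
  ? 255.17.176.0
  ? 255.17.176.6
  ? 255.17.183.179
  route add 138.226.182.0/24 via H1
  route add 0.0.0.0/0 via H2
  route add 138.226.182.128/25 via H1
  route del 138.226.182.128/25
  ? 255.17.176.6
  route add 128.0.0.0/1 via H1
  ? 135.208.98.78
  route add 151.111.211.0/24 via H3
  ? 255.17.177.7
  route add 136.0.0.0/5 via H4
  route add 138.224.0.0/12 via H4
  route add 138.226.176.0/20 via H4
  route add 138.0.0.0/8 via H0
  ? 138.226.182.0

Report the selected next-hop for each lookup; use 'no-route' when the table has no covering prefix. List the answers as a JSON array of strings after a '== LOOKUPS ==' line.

Trace:
  add 151.96.0.0/12 -> H0 at depth 12
  del 151.96.0.0/12 (clear depth 12)
  add 255.17.176.0/20 -> H3 at depth 20
  Q 255.17.176.0: descend 11111111000100011011 ; hops seen [H3] ; pick H3
  Q 255.17.176.6: descend 11111111000100011011 ; hops seen [H3] ; pick H3
  Q 255.17.183.179: descend 11111111000100011011 ; hops seen [H3] ; pick H3
  add 138.226.182.0/24 -> H1 at depth 24
  add 0.0.0.0/0 -> H2 at depth 0
  add 138.226.182.128/25 -> H1 at depth 25
  del 138.226.182.128/25 (clear depth 25)
  Q 255.17.176.6: descend 11111111000100011011 ; hops seen [H2,H3] ; pick H3
  add 128.0.0.0/1 -> H1 at depth 1
  Q 135.208.98.78: descend 1000 ; hops seen [H2,H1] ; pick H1
  add 151.111.211.0/24 -> H3 at depth 24
  Q 255.17.177.7: descend 11111111000100011011 ; hops seen [H2,H1,H3] ; pick H3
  add 136.0.0.0/5 -> H4 at depth 5
  add 138.224.0.0/12 -> H4 at depth 12
  add 138.226.176.0/20 -> H4 at depth 20
  add 138.0.0.0/8 -> H0 at depth 8
  Q 138.226.182.0: descend 100010101110001010110110 ; hops seen [H2,H1,H4,H0,H4,H4,H1] ; pick H1

== LOOKUPS ==
["H3","H3","H3","H3","H1","H3","H1"]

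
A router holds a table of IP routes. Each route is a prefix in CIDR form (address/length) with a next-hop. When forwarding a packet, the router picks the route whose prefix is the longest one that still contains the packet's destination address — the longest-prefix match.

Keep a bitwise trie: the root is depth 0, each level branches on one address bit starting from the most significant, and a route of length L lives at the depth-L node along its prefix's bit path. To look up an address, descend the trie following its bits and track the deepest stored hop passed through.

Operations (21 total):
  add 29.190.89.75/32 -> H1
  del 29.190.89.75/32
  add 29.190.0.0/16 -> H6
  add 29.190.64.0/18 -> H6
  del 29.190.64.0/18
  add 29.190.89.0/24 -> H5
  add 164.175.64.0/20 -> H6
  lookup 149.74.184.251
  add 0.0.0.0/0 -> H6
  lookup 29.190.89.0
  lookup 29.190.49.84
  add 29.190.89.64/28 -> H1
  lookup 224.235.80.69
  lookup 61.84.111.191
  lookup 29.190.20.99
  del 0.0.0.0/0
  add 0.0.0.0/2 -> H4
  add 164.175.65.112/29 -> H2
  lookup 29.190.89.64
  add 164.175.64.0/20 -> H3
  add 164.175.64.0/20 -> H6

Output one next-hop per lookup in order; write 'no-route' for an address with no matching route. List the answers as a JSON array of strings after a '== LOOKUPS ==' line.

Apply in order:
  add 29.190.89.75/32 -> H1 at depth 32
  del 29.190.89.75/32 (clear depth 32)
  add 29.190.0.0/16 -> H6 at depth 16
  add 29.190.64.0/18 -> H6 at depth 18
  del 29.190.64.0/18 (clear depth 18)
  add 29.190.89.0/24 -> H5 at depth 24
  add 164.175.64.0/20 -> H6 at depth 20
  ? 149.74.184.251  path d0:-→d1:-→d2:-  best=no-route
  add 0.0.0.0/0 -> H6 at depth 0
  ? 29.190.89.0  path d0:H6→d1:-→d2:-→d3:-→d4:-→d5:-→d6:-→d7:-→d8:-→d9:-→d10:-→d11:-→d12:-→d13:-→d14:-→d15:-→d16:H6→d17:-→d18:-→d19:-→d20:-→d21:-→d22:-→d23:-→d24:H5→d25:-  best=H5
  ? 29.190.49.84  path d0:H6→d1:-→d2:-→d3:-→d4:-→d5:-→d6:-→d7:-→d8:-→d9:-→d10:-→d11:-→d12:-→d13:-→d14:-→d15:-→d16:H6→d17:-  best=H6
  add 29.190.89.64/28 -> H1 at depth 28
  ? 224.235.80.69  path d0:H6→d1:-  best=H6
  ? 61.84.111.191  path d0:H6→d1:-→d2:-  best=H6
  ? 29.190.20.99  path d0:H6→d1:-→d2:-→d3:-→d4:-→d5:-→d6:-→d7:-→d8:-→d9:-→d10:-→d11:-→d12:-→d13:-→d14:-→d15:-→d16:H6→d17:-  best=H6
  del 0.0.0.0/0 (clear depth 0)
  add 0.0.0.0/2 -> H4 at depth 2
  add 164.175.65.112/29 -> H2 at depth 29
  ? 29.190.89.64  path d0:-→d1:-→d2:H4→d3:-→d4:-→d5:-→d6:-→d7:-→d8:-→d9:-→d10:-→d11:-→d12:-→d13:-→d14:-→d15:-→d16:H6→d17:-→d18:-→d19:-→d20:-→d21:-→d22:-→d23:-→d24:H5→d25:-→d26:-→d27:-→d28:H1  best=H1
  add 164.175.64.0/20 -> H3 at depth 20
  add 164.175.64.0/20 -> H6 at depth 20

== LOOKUPS ==
["no-route","H5","H6","H6","H6","H6","H1"]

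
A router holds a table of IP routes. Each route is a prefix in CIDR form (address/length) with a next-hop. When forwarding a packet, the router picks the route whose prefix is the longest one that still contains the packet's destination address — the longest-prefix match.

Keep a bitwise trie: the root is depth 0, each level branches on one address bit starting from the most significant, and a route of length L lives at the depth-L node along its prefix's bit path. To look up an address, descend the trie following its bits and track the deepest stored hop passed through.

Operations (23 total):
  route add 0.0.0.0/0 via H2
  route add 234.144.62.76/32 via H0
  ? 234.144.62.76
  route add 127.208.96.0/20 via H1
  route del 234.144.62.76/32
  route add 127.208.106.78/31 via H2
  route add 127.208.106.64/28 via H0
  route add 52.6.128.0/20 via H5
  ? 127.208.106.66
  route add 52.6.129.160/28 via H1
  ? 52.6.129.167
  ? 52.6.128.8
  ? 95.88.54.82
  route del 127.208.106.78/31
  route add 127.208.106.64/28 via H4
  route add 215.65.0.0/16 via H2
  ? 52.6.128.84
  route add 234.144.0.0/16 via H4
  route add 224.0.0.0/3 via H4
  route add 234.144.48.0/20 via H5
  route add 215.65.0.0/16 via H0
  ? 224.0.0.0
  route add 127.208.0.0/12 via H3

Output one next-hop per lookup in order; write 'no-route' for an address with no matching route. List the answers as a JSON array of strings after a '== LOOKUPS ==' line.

Process each operation:
  + 0.0.0.0/0 (H2) depth=0
  + 234.144.62.76/32 (H0) depth=32
  Q 234.144.62.76: descend 11101010100100000011111001001100 ; hops seen [H2,H0] ; pick H0
  + 127.208.96.0/20 (H1) depth=20
  - 234.144.62.76/32 clear@32
  + 127.208.106.78/31 (H2) depth=31
  + 127.208.106.64/28 (H0) depth=28
  + 52.6.128.0/20 (H5) depth=20
  Q 127.208.106.66: descend 0111111111010000011010100100 ; hops seen [H2,H1,H0] ; pick H0
  + 52.6.129.160/28 (H1) depth=28
  Q 52.6.129.167: descend 0011010000000110100000011010 ; hops seen [H2,H5,H1] ; pick H1
  Q 52.6.128.8: descend 00110100000001101000000 ; hops seen [H2,H5] ; pick H5
  Q 95.88.54.82: descend 01 ; hops seen [H2] ; pick H2
  - 127.208.106.78/31 clear@31
  + 127.208.106.64/28 (H4) depth=28
  + 215.65.0.0/16 (H2) depth=16
  Q 52.6.128.84: descend 00110100000001101000000 ; hops seen [H2,H5] ; pick H5
  + 234.144.0.0/16 (H4) depth=16
  + 224.0.0.0/3 (H4) depth=3
  + 234.144.48.0/20 (H5) depth=20
  + 215.65.0.0/16 (H0) depth=16
  Q 224.0.0.0: descend 1110 ; hops seen [H2,H4] ; pick H4
  + 127.208.0.0/12 (H3) depth=12

== LOOKUPS ==
["H0","H0","H1","H5","H2","H5","H4"]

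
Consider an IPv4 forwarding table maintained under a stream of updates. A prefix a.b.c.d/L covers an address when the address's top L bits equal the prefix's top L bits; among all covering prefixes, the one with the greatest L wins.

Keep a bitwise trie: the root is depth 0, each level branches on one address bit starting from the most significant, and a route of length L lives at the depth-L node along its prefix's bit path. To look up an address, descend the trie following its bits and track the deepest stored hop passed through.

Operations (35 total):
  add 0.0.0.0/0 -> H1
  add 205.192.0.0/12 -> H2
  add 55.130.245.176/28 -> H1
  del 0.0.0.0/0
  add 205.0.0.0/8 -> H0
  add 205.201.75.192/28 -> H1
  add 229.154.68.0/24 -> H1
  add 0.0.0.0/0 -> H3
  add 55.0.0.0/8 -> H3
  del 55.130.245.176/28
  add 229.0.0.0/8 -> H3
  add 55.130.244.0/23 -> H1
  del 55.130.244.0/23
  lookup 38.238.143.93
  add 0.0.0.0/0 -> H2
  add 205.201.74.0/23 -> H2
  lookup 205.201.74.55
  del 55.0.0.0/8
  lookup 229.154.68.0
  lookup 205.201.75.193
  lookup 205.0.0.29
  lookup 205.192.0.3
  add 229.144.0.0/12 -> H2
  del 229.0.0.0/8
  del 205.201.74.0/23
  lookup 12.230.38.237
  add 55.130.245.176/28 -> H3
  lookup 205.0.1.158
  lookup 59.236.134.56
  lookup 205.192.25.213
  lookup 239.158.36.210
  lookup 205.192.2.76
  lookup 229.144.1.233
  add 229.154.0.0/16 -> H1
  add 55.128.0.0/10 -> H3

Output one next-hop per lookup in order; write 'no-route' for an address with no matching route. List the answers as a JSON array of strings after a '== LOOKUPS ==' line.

Process each operation:
  add 0.0.0.0/0 -> H1 at depth 0
  add 205.192.0.0/12 -> H2 at depth 12
  add 55.130.245.176/28 -> H1 at depth 28
  del 0.0.0.0/0 (clear depth 0)
  add 205.0.0.0/8 -> H0 at depth 8
  add 205.201.75.192/28 -> H1 at depth 28
  add 229.154.68.0/24 -> H1 at depth 24
  add 0.0.0.0/0 -> H3 at depth 0
  add 55.0.0.0/8 -> H3 at depth 8
  del 55.130.245.176/28 (clear depth 28)
  add 229.0.0.0/8 -> H3 at depth 8
  add 55.130.244.0/23 -> H1 at depth 23
  del 55.130.244.0/23 (clear depth 23)
  Q 38.238.143.93: descend 001 ; hops seen [H3] ; pick H3
  add 0.0.0.0/0 -> H2 at depth 0
  add 205.201.74.0/23 -> H2 at depth 23
  Q 205.201.74.55: descend 11001101110010010100101 ; hops seen [H2,H0,H2,H2] ; pick H2
  del 55.0.0.0/8 (clear depth 8)
  Q 229.154.68.0: descend 111001011001101001000100 ; hops seen [H2,H3,H1] ; pick H1
  Q 205.201.75.193: descend 1100110111001001010010111100 ; hops seen [H2,H0,H2,H2,H1] ; pick H1
  Q 205.0.0.29: descend 11001101 ; hops seen [H2,H0] ; pick H0
  Q 205.192.0.3: descend 110011011100 ; hops seen [H2,H0,H2] ; pick H2
  add 229.144.0.0/12 -> H2 at depth 12
  del 229.0.0.0/8 (clear depth 8)
  del 205.201.74.0/23 (clear depth 23)
  Q 12.230.38.237: descend 00 ; hops seen [H2] ; pick H2
  add 55.130.245.176/28 -> H3 at depth 28
  Q 205.0.1.158: descend 11001101 ; hops seen [H2,H0] ; pick H0
  Q 59.236.134.56: descend 0011 ; hops seen [H2] ; pick H2
  Q 205.192.25.213: descend 110011011100 ; hops seen [H2,H0,H2] ; pick H2
  Q 239.158.36.210: descend 1110 ; hops seen [H2] ; pick H2
  Q 205.192.2.76: descend 110011011100 ; hops seen [H2,H0,H2] ; pick H2
  Q 229.144.1.233: descend 111001011001 ; hops seen [H2,H2] ; pick H2
  add 229.154.0.0/16 -> H1 at depth 16
  add 55.128.0.0/10 -> H3 at depth 10

== LOOKUPS ==
["H3","H2","H1","H1","H0","H2","H2","H0","H2","H2","H2","H2","H2"]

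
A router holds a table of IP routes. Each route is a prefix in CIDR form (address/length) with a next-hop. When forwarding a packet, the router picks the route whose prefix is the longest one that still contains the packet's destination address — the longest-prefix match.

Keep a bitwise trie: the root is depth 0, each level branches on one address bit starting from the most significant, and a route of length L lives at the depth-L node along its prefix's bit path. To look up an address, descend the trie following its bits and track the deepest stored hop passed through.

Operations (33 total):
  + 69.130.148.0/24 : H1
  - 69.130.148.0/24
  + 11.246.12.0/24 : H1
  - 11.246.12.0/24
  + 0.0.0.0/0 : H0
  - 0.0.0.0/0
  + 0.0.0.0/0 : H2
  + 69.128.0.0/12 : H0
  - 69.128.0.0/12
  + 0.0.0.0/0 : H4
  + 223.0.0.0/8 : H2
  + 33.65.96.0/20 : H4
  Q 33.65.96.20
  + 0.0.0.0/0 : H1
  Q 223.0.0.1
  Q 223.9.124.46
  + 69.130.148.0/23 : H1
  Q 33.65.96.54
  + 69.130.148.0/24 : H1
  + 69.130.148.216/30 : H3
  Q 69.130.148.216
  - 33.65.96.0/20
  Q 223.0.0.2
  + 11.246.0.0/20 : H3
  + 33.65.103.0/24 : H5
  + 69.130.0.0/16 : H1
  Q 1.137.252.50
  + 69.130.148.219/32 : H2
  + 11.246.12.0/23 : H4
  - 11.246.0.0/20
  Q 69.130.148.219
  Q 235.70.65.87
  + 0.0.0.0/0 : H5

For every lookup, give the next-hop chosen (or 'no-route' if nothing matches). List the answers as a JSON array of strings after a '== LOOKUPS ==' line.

Apply in order:
  add 69.130.148.0/24 -> H1 at depth 24
  - 69.130.148.0/24 clear@24
  add 11.246.12.0/24 -> H1 at depth 24
  - 11.246.12.0/24 clear@24
  add 0.0.0.0/0 -> H0 at depth 0
  - 0.0.0.0/0 clear@0
  add 0.0.0.0/0 -> H2 at depth 0
  add 69.128.0.0/12 -> H0 at depth 12
  - 69.128.0.0/12 clear@12
  add 0.0.0.0/0 -> H4 at depth 0
  add 223.0.0.0/8 -> H2 at depth 8
  add 33.65.96.0/20 -> H4 at depth 20
  ? 33.65.96.20  path d0:H4→d1:-→d2:-→d3:-→d4:-→d5:-→d6:-→d7:-→d8:-→d9:-→d10:-→d11:-→d12:-→d13:-→d14:-→d15:-→d16:-→d17:-→d18:-→d19:-→d20:H4  best=H4
  add 0.0.0.0/0 -> H1 at depth 0
  ? 223.0.0.1  path d0:H1→d1:-→d2:-→d3:-→d4:-→d5:-→d6:-→d7:-→d8:H2  best=H2
  ? 223.9.124.46  path d0:H1→d1:-→d2:-→d3:-→d4:-→d5:-→d6:-→d7:-→d8:H2  best=H2
  add 69.130.148.0/23 -> H1 at depth 23
  ? 33.65.96.54  path d0:H1→d1:-→d2:-→d3:-→d4:-→d5:-→d6:-→d7:-→d8:-→d9:-→d10:-→d11:-→d12:-→d13:-→d14:-→d15:-→d16:-→d17:-→d18:-→d19:-→d20:H4  best=H4
  add 69.130.148.0/24 -> H1 at depth 24
  add 69.130.148.216/30 -> H3 at depth 30
  ? 69.130.148.216  path d0:H1→d1:-→d2:-→d3:-→d4:-→d5:-→d6:-→d7:-→d8:-→d9:-→d10:-→d11:-→d12:-→d13:-→d14:-→d15:-→d16:-→d17:-→d18:-→d19:-→d20:-→d21:-→d22:-→d23:H1→d24:H1→d25:-→d26:-→d27:-→d28:-→d29:-→d30:H3  best=H3
  - 33.65.96.0/20 clear@20
  ? 223.0.0.2  path d0:H1→d1:-→d2:-→d3:-→d4:-→d5:-→d6:-→d7:-→d8:H2  best=H2
  add 11.246.0.0/20 -> H3 at depth 20
  add 33.65.103.0/24 -> H5 at depth 24
  add 69.130.0.0/16 -> H1 at depth 16
  ? 1.137.252.50  path d0:H1→d1:-→d2:-→d3:-→d4:-  best=H1
  add 69.130.148.219/32 -> H2 at depth 32
  add 11.246.12.0/23 -> H4 at depth 23
  - 11.246.0.0/20 clear@20
  ? 69.130.148.219  path d0:H1→d1:-→d2:-→d3:-→d4:-→d5:-→d6:-→d7:-→d8:-→d9:-→d10:-→d11:-→d12:-→d13:-→d14:-→d15:-→d16:H1→d17:-→d18:-→d19:-→d20:-→d21:-→d22:-→d23:H1→d24:H1→d25:-→d26:-→d27:-→d28:-→d29:-→d30:H3→d31:-→d32:H2  best=H2
  ? 235.70.65.87  path d0:H1→d1:-→d2:-  best=H1
  add 0.0.0.0/0 -> H5 at depth 0

== LOOKUPS ==
["H4","H2","H2","H4","H3","H2","H1","H2","H1"]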